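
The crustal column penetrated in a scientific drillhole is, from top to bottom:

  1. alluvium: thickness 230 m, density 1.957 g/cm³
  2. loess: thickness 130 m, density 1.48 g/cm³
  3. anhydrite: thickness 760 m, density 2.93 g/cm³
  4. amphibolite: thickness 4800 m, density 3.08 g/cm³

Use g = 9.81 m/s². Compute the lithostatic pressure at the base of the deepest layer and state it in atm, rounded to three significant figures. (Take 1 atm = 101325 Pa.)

1710 atm

alluvium: 1957 kg/m³ × 9.81 m/s² × 230 m = 4.416×10^6 Pa = 43.58 atm
loess: 1480 kg/m³ × 9.81 m/s² × 130 m = 1.887×10^6 Pa = 18.63 atm
anhydrite: 2930 kg/m³ × 9.81 m/s² × 760 m = 2.184×10^7 Pa = 215.6 atm
amphibolite: 3080 kg/m³ × 9.81 m/s² × 4800 m = 1.450×10^8 Pa = 1431 atm
Total = 43.58 + 18.63 + 215.6 + 1431 = 1709.1 atm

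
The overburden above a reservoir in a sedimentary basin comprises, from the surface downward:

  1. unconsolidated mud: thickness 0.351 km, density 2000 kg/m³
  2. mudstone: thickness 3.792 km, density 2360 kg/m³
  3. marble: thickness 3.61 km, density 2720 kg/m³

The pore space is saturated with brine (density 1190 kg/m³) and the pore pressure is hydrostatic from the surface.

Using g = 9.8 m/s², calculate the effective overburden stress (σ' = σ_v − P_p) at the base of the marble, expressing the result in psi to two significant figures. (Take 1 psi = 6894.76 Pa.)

Overburden (lithostatic) stress σ_v:
unconsolidated mud: 2000 kg/m³ × 9.8 m/s² × 351 m = 6.880×10^6 Pa = 6.880 MPa
mudstone: 2360 kg/m³ × 9.8 m/s² × 3792 m = 8.770×10^7 Pa = 87.70 MPa
marble: 2720 kg/m³ × 9.8 m/s² × 3610 m = 9.623×10^7 Pa = 96.23 MPa
Total = 6.880 + 87.70 + 96.23 = 190.81 MPa
Pore pressure P_p = 1190 kg/m³ × 9.8 m/s² × 7753 m = 9.042×10^7 Pa = 90.42 MPa
Effective stress σ' = σ_v − P_p = 190.8 − 90.42 = 100.39 MPa = 14561 psi

15000 psi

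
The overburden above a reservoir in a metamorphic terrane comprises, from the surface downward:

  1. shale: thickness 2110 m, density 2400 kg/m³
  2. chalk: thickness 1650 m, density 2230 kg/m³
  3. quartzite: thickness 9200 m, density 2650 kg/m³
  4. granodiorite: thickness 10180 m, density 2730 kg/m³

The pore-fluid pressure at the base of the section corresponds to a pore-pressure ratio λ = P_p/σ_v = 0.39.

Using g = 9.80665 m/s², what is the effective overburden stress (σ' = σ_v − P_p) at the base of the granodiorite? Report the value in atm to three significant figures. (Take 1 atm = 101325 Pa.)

3600 atm

Overburden (lithostatic) stress σ_v:
shale: 2400 kg/m³ × 9.80665 m/s² × 2110 m = 4.966×10^7 Pa = 49.66 MPa
chalk: 2230 kg/m³ × 9.80665 m/s² × 1650 m = 3.608×10^7 Pa = 36.08 MPa
quartzite: 2650 kg/m³ × 9.80665 m/s² × 9200 m = 2.391×10^8 Pa = 239.1 MPa
granodiorite: 2730 kg/m³ × 9.80665 m/s² × 10180 m = 2.725×10^8 Pa = 272.5 MPa
Total = 49.66 + 36.08 + 239.1 + 272.5 = 597.37 MPa
Pore pressure P_p = λ·σ_v = 0.39 × 597.4 MPa = 233.0 MPa
Effective stress σ' = σ_v − P_p = 597.4 − 233.0 = 364.40 MPa = 3596.3 atm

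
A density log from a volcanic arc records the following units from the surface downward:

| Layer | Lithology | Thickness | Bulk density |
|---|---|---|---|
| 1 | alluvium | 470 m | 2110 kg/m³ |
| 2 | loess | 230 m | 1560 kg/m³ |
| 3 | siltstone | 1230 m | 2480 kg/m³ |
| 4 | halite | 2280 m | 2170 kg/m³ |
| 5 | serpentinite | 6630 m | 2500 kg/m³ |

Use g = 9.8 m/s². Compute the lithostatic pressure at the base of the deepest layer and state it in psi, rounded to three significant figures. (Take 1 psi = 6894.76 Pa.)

36800 psi

alluvium: 2110 kg/m³ × 9.8 m/s² × 470 m = 9.719×10^6 Pa = 1410 psi
loess: 1560 kg/m³ × 9.8 m/s² × 230 m = 3.516×10^6 Pa = 510.0 psi
siltstone: 2480 kg/m³ × 9.8 m/s² × 1230 m = 2.989×10^7 Pa = 4336 psi
halite: 2170 kg/m³ × 9.8 m/s² × 2280 m = 4.849×10^7 Pa = 7032 psi
serpentinite: 2500 kg/m³ × 9.8 m/s² × 6630 m = 1.624×10^8 Pa = 23559 psi
Total = 1410 + 510.0 + 4336 + 7032 + 23559 = 36847 psi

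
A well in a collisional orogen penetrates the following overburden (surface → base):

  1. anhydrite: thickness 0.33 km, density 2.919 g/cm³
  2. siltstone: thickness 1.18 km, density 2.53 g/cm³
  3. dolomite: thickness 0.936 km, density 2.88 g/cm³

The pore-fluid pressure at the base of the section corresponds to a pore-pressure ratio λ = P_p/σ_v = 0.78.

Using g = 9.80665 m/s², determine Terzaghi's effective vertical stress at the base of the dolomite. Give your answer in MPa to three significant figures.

Overburden (lithostatic) stress σ_v:
anhydrite: 2919 kg/m³ × 9.80665 m/s² × 330 m = 9.446×10^6 Pa = 9.446 MPa
siltstone: 2530 kg/m³ × 9.80665 m/s² × 1180 m = 2.928×10^7 Pa = 29.28 MPa
dolomite: 2880 kg/m³ × 9.80665 m/s² × 936 m = 2.644×10^7 Pa = 26.44 MPa
Total = 9.446 + 29.28 + 26.44 = 65.159 MPa
Pore pressure P_p = λ·σ_v = 0.78 × 65.16 MPa = 50.82 MPa
Effective stress σ' = σ_v − P_p = 65.16 − 50.82 = 14.335 MPa

14.3 MPa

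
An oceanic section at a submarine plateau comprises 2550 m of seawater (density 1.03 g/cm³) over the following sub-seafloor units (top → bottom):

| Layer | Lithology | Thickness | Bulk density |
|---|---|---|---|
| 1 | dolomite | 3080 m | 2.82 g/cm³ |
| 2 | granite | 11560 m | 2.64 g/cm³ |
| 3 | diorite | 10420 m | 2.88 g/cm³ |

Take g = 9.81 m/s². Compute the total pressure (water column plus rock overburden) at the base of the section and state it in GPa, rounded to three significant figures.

0.705 GPa

seawater: 1030 kg/m³ × 9.81 m/s² × 2550 m = 2.577×10^7 Pa = 0.02577 GPa
dolomite: 2820 kg/m³ × 9.81 m/s² × 3080 m = 8.521×10^7 Pa = 0.08521 GPa
granite: 2640 kg/m³ × 9.81 m/s² × 11560 m = 2.994×10^8 Pa = 0.2994 GPa
diorite: 2880 kg/m³ × 9.81 m/s² × 10420 m = 2.944×10^8 Pa = 0.2944 GPa
Total = 0.02577 + 0.08521 + 0.2994 + 0.2944 = 0.70475 GPa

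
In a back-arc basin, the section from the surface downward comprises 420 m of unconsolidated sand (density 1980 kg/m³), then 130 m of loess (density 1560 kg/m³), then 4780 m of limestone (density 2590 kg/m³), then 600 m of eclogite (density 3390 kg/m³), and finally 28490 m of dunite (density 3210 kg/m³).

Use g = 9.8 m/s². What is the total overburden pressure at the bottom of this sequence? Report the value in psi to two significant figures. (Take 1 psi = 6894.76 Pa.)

150000 psi

unconsolidated sand: 1980 kg/m³ × 9.8 m/s² × 420 m = 8.150×10^6 Pa = 1182 psi
loess: 1560 kg/m³ × 9.8 m/s² × 130 m = 1.987×10^6 Pa = 288.3 psi
limestone: 2590 kg/m³ × 9.8 m/s² × 4780 m = 1.213×10^8 Pa = 17597 psi
eclogite: 3390 kg/m³ × 9.8 m/s² × 600 m = 1.993×10^7 Pa = 2891 psi
dunite: 3210 kg/m³ × 9.8 m/s² × 28490 m = 8.962×10^8 Pa = 1.300×10^5 psi
Total = 1182 + 288.3 + 17597 + 2891 + 1.300×10^5 = 1.5195×10^5 psi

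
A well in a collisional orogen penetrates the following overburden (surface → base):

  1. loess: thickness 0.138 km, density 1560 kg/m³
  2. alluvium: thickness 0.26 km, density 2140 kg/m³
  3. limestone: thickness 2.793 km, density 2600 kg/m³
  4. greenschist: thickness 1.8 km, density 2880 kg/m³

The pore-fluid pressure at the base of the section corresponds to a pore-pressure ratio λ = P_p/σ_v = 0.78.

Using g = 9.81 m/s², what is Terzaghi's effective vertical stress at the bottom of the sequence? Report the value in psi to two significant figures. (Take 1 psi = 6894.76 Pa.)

Overburden (lithostatic) stress σ_v:
loess: 1560 kg/m³ × 9.81 m/s² × 138 m = 2.112×10^6 Pa = 2.112 MPa
alluvium: 2140 kg/m³ × 9.81 m/s² × 260 m = 5.458×10^6 Pa = 5.458 MPa
limestone: 2600 kg/m³ × 9.81 m/s² × 2793 m = 7.124×10^7 Pa = 71.24 MPa
greenschist: 2880 kg/m³ × 9.81 m/s² × 1800 m = 5.086×10^7 Pa = 50.86 MPa
Total = 2.112 + 5.458 + 71.24 + 50.86 = 129.66 MPa
Pore pressure P_p = λ·σ_v = 0.78 × 129.7 MPa = 101.1 MPa
Effective stress σ' = σ_v − P_p = 129.7 − 101.1 = 28.526 MPa = 4137.3 psi

4100 psi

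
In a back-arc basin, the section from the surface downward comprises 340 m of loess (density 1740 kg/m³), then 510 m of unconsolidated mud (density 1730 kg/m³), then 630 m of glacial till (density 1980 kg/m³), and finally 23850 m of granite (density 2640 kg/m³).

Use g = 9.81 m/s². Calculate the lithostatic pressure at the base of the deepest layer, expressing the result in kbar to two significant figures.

loess: 1740 kg/m³ × 9.81 m/s² × 340 m = 5.804×10^6 Pa = 0.05804 kbar
unconsolidated mud: 1730 kg/m³ × 9.81 m/s² × 510 m = 8.655×10^6 Pa = 0.08655 kbar
glacial till: 1980 kg/m³ × 9.81 m/s² × 630 m = 1.224×10^7 Pa = 0.1224 kbar
granite: 2640 kg/m³ × 9.81 m/s² × 23850 m = 6.177×10^8 Pa = 6.177 kbar
Total = 0.05804 + 0.08655 + 0.1224 + 6.177 = 6.4437 kbar

6.4 kbar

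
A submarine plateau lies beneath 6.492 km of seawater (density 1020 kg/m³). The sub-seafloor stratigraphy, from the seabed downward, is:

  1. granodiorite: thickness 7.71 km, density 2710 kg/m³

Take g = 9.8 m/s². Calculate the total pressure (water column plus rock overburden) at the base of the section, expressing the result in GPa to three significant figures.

0.270 GPa

seawater: 1020 kg/m³ × 9.8 m/s² × 6492 m = 6.489×10^7 Pa = 0.06489 GPa
granodiorite: 2710 kg/m³ × 9.8 m/s² × 7710 m = 2.048×10^8 Pa = 0.2048 GPa
Total = 0.06489 + 0.2048 = 0.26966 GPa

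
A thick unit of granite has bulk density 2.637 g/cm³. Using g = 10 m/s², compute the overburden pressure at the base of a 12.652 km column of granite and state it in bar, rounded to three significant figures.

granite: 2637 kg/m³ × 10 m/s² × 12652 m = 3.336×10^8 Pa = 3336 bar

3340 bar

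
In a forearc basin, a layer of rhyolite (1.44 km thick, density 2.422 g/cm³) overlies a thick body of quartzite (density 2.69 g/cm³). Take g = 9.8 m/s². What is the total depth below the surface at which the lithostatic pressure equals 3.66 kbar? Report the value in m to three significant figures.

Pressure at base of upper layers: 2422×9.8×1440 = 3.418×10^7 Pa = 0.3418 kbar
Remaining pressure to be supplied by quartzite: 3.660×10^8 − 3.418×10^7 = 3.318×10^8 Pa
Additional depth in quartzite = 3.318×10^8 Pa / (2690 kg/m³ × 9.8 m/s²) = 12587 m
Total depth = 1440 m + 12587 m = 14027 m

14000 m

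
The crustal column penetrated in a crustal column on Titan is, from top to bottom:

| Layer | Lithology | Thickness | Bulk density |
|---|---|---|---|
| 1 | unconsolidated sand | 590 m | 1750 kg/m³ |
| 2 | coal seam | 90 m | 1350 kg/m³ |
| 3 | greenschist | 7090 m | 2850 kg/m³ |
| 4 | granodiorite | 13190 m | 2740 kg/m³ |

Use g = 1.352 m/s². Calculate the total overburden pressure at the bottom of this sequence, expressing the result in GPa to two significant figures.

0.078 GPa

unconsolidated sand: 1750 kg/m³ × 1.352 m/s² × 590 m = 1.396×10^6 Pa = 1.396×10^-3 GPa
coal seam: 1350 kg/m³ × 1.352 m/s² × 90 m = 1.643×10^5 Pa = 1.643×10^-4 GPa
greenschist: 2850 kg/m³ × 1.352 m/s² × 7090 m = 2.732×10^7 Pa = 0.02732 GPa
granodiorite: 2740 kg/m³ × 1.352 m/s² × 13190 m = 4.886×10^7 Pa = 0.04886 GPa
Total = 1.396×10^-3 + 1.643×10^-4 + 0.02732 + 0.04886 = 0.077741 GPa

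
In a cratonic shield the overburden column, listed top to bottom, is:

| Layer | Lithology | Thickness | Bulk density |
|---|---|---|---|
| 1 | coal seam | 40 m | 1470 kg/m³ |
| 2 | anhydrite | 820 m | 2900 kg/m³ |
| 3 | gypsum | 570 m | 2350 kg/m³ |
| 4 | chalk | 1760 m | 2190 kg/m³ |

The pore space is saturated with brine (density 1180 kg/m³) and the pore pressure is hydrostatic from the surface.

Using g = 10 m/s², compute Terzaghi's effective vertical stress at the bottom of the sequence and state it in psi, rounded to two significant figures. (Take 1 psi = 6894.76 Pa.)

5600 psi

Overburden (lithostatic) stress σ_v:
coal seam: 1470 kg/m³ × 10 m/s² × 40 m = 5.880×10^5 Pa = 0.5880 MPa
anhydrite: 2900 kg/m³ × 10 m/s² × 820 m = 2.378×10^7 Pa = 23.78 MPa
gypsum: 2350 kg/m³ × 10 m/s² × 570 m = 1.339×10^7 Pa = 13.39 MPa
chalk: 2190 kg/m³ × 10 m/s² × 1760 m = 3.854×10^7 Pa = 38.54 MPa
Total = 0.5880 + 23.78 + 13.39 + 38.54 = 76.307 MPa
Pore pressure P_p = 1180 kg/m³ × 10 m/s² × 3190 m = 3.764×10^7 Pa = 37.64 MPa
Effective stress σ' = σ_v − P_p = 76.31 − 37.64 = 38.665 MPa = 5607.9 psi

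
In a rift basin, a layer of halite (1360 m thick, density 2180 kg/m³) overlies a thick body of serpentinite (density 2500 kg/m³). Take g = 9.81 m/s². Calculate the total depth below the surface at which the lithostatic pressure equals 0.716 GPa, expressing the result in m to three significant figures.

Pressure at base of upper layers: 2180×9.81×1360 = 2.908×10^7 Pa = 0.02908 GPa
Remaining pressure to be supplied by serpentinite: 7.160×10^8 − 2.908×10^7 = 6.869×10^8 Pa
Additional depth in serpentinite = 6.869×10^8 Pa / (2500 kg/m³ × 9.81 m/s²) = 28009 m
Total depth = 1360 m + 28009 m = 29369 m

29400 m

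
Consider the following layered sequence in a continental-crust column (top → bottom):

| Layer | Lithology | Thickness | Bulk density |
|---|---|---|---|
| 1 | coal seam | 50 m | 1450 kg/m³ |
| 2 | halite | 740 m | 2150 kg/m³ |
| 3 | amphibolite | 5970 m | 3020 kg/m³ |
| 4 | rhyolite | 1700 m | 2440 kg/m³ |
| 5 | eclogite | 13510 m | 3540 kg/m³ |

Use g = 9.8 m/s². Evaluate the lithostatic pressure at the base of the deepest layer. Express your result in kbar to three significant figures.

coal seam: 1450 kg/m³ × 9.8 m/s² × 50 m = 7.105×10^5 Pa = 7.105×10^-3 kbar
halite: 2150 kg/m³ × 9.8 m/s² × 740 m = 1.559×10^7 Pa = 0.1559 kbar
amphibolite: 3020 kg/m³ × 9.8 m/s² × 5970 m = 1.767×10^8 Pa = 1.767 kbar
rhyolite: 2440 kg/m³ × 9.8 m/s² × 1700 m = 4.065×10^7 Pa = 0.4065 kbar
eclogite: 3540 kg/m³ × 9.8 m/s² × 13510 m = 4.687×10^8 Pa = 4.687 kbar
Total = 7.105×10^-3 + 0.1559 + 1.767 + 0.4065 + 4.687 = 7.0233 kbar

7.02 kbar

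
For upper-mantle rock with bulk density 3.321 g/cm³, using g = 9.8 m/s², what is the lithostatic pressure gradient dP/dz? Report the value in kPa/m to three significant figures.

dP/dz = ρg = 3321 kg/m³ × 9.8 m/s² = 32546 Pa/m
= 32546 Pa/m × (1 kPa/m / 1000.0 Pa/m) = 32.546 kPa/m

32.5 kPa/m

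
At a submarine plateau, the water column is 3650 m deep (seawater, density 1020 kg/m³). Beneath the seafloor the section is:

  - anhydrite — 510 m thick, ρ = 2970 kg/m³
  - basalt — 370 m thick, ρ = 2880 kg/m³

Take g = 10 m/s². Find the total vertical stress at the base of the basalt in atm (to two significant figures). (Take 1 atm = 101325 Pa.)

seawater: 1020 kg/m³ × 10 m/s² × 3650 m = 3.723×10^7 Pa = 367.4 atm
anhydrite: 2970 kg/m³ × 10 m/s² × 510 m = 1.515×10^7 Pa = 149.5 atm
basalt: 2880 kg/m³ × 10 m/s² × 370 m = 1.066×10^7 Pa = 105.2 atm
Total = 367.4 + 149.5 + 105.2 = 622.09 atm

620 atm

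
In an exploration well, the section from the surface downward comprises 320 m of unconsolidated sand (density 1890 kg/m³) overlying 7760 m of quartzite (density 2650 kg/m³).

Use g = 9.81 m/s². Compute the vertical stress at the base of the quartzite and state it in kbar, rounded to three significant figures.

2.08 kbar

unconsolidated sand: 1890 kg/m³ × 9.81 m/s² × 320 m = 5.933×10^6 Pa = 0.05933 kbar
quartzite: 2650 kg/m³ × 9.81 m/s² × 7760 m = 2.017×10^8 Pa = 2.017 kbar
Total = 0.05933 + 2.017 = 2.0767 kbar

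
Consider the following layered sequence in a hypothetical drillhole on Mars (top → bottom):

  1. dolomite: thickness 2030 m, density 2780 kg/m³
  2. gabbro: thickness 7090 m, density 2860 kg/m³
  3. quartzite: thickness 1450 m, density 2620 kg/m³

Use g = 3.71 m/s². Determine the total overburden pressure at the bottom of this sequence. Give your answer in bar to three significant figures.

1100 bar

dolomite: 2780 kg/m³ × 3.71 m/s² × 2030 m = 2.094×10^7 Pa = 209.4 bar
gabbro: 2860 kg/m³ × 3.71 m/s² × 7090 m = 7.523×10^7 Pa = 752.3 bar
quartzite: 2620 kg/m³ × 3.71 m/s² × 1450 m = 1.409×10^7 Pa = 140.9 bar
Total = 209.4 + 752.3 + 140.9 = 1102.6 bar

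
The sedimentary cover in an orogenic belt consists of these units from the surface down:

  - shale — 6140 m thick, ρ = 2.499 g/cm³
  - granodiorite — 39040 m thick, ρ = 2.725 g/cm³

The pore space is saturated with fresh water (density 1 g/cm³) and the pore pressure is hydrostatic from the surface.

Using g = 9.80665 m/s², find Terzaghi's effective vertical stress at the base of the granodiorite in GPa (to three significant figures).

Overburden (lithostatic) stress σ_v:
shale: 2499 kg/m³ × 9.80665 m/s² × 6140 m = 1.505×10^8 Pa = 150.5 MPa
granodiorite: 2725 kg/m³ × 9.80665 m/s² × 39040 m = 1.043×10^9 Pa = 1043 MPa
Total = 150.5 + 1043 = 1193.7 MPa
Pore pressure P_p = 1000 kg/m³ × 9.80665 m/s² × 45180 m = 4.431×10^8 Pa = 443.1 MPa
Effective stress σ' = σ_v − P_p = 1194 − 443.1 = 750.68 MPa = 0.75068 GPa

0.751 GPa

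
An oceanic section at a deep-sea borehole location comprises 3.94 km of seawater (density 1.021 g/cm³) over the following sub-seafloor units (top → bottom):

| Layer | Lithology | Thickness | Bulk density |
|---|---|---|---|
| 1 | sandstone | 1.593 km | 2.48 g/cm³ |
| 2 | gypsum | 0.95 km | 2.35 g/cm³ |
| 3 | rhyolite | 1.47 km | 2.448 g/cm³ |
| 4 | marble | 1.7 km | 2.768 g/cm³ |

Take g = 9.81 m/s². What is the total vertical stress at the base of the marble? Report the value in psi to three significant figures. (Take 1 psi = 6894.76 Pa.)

26300 psi

seawater: 1021 kg/m³ × 9.81 m/s² × 3940 m = 3.946×10^7 Pa = 5724 psi
sandstone: 2480 kg/m³ × 9.81 m/s² × 1593 m = 3.876×10^7 Pa = 5621 psi
gypsum: 2350 kg/m³ × 9.81 m/s² × 950 m = 2.190×10^7 Pa = 3176 psi
rhyolite: 2448 kg/m³ × 9.81 m/s² × 1470 m = 3.530×10^7 Pa = 5120 psi
marble: 2768 kg/m³ × 9.81 m/s² × 1700 m = 4.616×10^7 Pa = 6695 psi
Total = 5724 + 5621 + 3176 + 5120 + 6695 = 26336 psi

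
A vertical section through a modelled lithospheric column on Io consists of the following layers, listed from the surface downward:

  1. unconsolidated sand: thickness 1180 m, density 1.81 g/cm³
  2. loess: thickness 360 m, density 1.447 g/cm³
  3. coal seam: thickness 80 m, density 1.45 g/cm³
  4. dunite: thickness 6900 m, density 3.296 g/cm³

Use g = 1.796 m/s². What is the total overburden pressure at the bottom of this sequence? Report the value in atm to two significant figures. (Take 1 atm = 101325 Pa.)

450 atm

unconsolidated sand: 1810 kg/m³ × 1.796 m/s² × 1180 m = 3.836×10^6 Pa = 37.86 atm
loess: 1447 kg/m³ × 1.796 m/s² × 360 m = 9.356×10^5 Pa = 9.233 atm
coal seam: 1450 kg/m³ × 1.796 m/s² × 80 m = 2.083×10^5 Pa = 2.056 atm
dunite: 3296 kg/m³ × 1.796 m/s² × 6900 m = 4.085×10^7 Pa = 403.1 atm
Total = 37.86 + 9.233 + 2.056 + 403.1 = 452.26 atm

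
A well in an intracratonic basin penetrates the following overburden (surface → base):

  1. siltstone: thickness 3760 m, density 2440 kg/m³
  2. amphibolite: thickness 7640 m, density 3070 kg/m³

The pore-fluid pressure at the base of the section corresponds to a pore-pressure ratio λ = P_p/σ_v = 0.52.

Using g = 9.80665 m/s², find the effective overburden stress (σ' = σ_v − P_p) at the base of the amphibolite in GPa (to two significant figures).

Overburden (lithostatic) stress σ_v:
siltstone: 2440 kg/m³ × 9.80665 m/s² × 3760 m = 8.997×10^7 Pa = 89.97 MPa
amphibolite: 3070 kg/m³ × 9.80665 m/s² × 7640 m = 2.300×10^8 Pa = 230.0 MPa
Total = 89.97 + 230.0 = 319.98 MPa
Pore pressure P_p = λ·σ_v = 0.52 × 320.0 MPa = 166.4 MPa
Effective stress σ' = σ_v − P_p = 320.0 − 166.4 = 153.59 MPa = 0.15359 GPa

0.15 GPa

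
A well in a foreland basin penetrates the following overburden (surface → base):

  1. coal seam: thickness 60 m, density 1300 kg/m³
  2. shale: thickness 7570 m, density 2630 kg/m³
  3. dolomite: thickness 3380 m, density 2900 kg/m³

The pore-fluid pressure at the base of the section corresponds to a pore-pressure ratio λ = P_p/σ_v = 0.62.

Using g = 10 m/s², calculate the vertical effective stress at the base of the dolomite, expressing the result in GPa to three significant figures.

0.113 GPa

Overburden (lithostatic) stress σ_v:
coal seam: 1300 kg/m³ × 10 m/s² × 60 m = 7.800×10^5 Pa = 0.7800 MPa
shale: 2630 kg/m³ × 10 m/s² × 7570 m = 1.991×10^8 Pa = 199.1 MPa
dolomite: 2900 kg/m³ × 10 m/s² × 3380 m = 9.802×10^7 Pa = 98.02 MPa
Total = 0.7800 + 199.1 + 98.02 = 297.89 MPa
Pore pressure P_p = λ·σ_v = 0.62 × 297.9 MPa = 184.7 MPa
Effective stress σ' = σ_v − P_p = 297.9 − 184.7 = 113.20 MPa = 0.11320 GPa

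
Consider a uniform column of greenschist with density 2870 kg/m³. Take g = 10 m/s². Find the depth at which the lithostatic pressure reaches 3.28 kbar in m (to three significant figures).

11400 m

h = P/(ρg) = 3.28 kbar / (2870 kg/m³ × 10 m/s²) = 3.280×10^8 Pa / 28700 Pa/m = 11429 m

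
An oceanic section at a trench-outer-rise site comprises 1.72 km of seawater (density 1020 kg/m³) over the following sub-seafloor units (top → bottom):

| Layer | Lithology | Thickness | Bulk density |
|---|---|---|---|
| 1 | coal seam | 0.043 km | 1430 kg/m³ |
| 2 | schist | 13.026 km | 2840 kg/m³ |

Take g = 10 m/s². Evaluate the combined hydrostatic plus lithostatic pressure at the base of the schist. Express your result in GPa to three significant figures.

0.388 GPa

seawater: 1020 kg/m³ × 10 m/s² × 1720 m = 1.754×10^7 Pa = 0.01754 GPa
coal seam: 1430 kg/m³ × 10 m/s² × 43 m = 6.149×10^5 Pa = 6.149×10^-4 GPa
schist: 2840 kg/m³ × 10 m/s² × 13026 m = 3.699×10^8 Pa = 0.3699 GPa
Total = 0.01754 + 6.149×10^-4 + 0.3699 = 0.38810 GPa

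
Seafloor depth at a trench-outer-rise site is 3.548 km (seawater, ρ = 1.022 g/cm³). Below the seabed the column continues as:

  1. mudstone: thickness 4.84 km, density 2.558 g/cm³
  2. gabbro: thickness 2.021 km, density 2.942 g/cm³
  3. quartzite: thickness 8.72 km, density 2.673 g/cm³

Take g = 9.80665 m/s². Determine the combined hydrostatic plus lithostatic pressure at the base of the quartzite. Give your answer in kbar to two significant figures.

4.4 kbar

seawater: 1022 kg/m³ × 9.80665 m/s² × 3548 m = 3.556×10^7 Pa = 0.3556 kbar
mudstone: 2558 kg/m³ × 9.80665 m/s² × 4840 m = 1.214×10^8 Pa = 1.214 kbar
gabbro: 2942 kg/m³ × 9.80665 m/s² × 2021 m = 5.831×10^7 Pa = 0.5831 kbar
quartzite: 2673 kg/m³ × 9.80665 m/s² × 8720 m = 2.286×10^8 Pa = 2.286 kbar
Total = 0.3556 + 1.214 + 0.5831 + 2.286 = 4.4386 kbar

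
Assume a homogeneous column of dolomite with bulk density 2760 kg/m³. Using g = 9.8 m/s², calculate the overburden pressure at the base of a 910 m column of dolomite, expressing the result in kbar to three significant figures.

dolomite: 2760 kg/m³ × 9.8 m/s² × 910 m = 2.461×10^7 Pa = 0.2461 kbar

0.246 kbar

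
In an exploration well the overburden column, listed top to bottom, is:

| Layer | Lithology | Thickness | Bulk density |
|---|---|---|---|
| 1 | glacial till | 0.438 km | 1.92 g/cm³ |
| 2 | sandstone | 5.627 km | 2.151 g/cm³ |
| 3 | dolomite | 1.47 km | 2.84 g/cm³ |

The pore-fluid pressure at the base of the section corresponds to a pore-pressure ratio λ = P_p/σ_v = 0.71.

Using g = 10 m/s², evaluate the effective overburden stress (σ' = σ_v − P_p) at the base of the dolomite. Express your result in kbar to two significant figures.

0.50 kbar

Overburden (lithostatic) stress σ_v:
glacial till: 1920 kg/m³ × 10 m/s² × 438 m = 8.410×10^6 Pa = 8.410 MPa
sandstone: 2151 kg/m³ × 10 m/s² × 5627 m = 1.210×10^8 Pa = 121.0 MPa
dolomite: 2840 kg/m³ × 10 m/s² × 1470 m = 4.175×10^7 Pa = 41.75 MPa
Total = 8.410 + 121.0 + 41.75 = 171.19 MPa
Pore pressure P_p = λ·σ_v = 0.71 × 171.2 MPa = 121.5 MPa
Effective stress σ' = σ_v − P_p = 171.2 − 121.5 = 49.646 MPa = 0.49646 kbar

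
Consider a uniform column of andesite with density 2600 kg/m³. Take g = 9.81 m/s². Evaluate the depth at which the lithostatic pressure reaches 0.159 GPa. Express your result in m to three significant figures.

h = P/(ρg) = 0.159 GPa / (2600 kg/m³ × 9.81 m/s²) = 1.590×10^8 Pa / 25506 Pa/m = 6233.8 m

6230 m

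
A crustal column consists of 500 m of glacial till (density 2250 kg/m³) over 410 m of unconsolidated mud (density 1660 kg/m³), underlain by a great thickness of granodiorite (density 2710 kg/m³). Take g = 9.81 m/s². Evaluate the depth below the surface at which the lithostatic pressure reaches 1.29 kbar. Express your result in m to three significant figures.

Pressure at base of upper layers: 2250×9.81×500 + 1660×9.81×410 = 1.771×10^7 Pa = 0.1771 kbar
Remaining pressure to be supplied by granodiorite: 1.290×10^8 − 1.771×10^7 = 1.113×10^8 Pa
Additional depth in granodiorite = 1.113×10^8 Pa / (2710 kg/m³ × 9.81 m/s²) = 4186.1 m
Total depth = 910 m + 4186.1 m = 5096.1 m

5100 m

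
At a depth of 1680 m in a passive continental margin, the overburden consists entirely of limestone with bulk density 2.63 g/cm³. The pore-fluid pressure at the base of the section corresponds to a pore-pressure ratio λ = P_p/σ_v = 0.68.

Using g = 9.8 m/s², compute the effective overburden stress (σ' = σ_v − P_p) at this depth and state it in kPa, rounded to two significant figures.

Overburden (lithostatic) stress σ_v:
limestone: 2630 kg/m³ × 9.8 m/s² × 1680 m = 4.330×10^7 Pa = 43.30 MPa
Pore pressure P_p = λ·σ_v = 0.68 × 43.30 MPa = 29.44 MPa
Effective stress σ' = σ_v − P_p = 43.30 − 29.44 = 13.856 MPa = 13856 kPa

14000 kPa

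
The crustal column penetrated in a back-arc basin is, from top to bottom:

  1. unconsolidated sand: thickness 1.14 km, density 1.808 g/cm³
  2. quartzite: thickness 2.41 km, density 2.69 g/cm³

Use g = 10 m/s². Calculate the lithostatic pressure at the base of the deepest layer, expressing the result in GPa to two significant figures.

0.085 GPa

unconsolidated sand: 1808 kg/m³ × 10 m/s² × 1140 m = 2.061×10^7 Pa = 0.02061 GPa
quartzite: 2690 kg/m³ × 10 m/s² × 2410 m = 6.483×10^7 Pa = 0.06483 GPa
Total = 0.02061 + 0.06483 = 0.085440 GPa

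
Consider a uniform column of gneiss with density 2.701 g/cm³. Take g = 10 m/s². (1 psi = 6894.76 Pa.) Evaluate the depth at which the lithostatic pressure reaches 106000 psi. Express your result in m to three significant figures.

h = P/(ρg) = 106000 psi / (2701 kg/m³ × 10 m/s²) = 7.308×10^8 Pa / 27010 Pa/m = 27058 m

27100 m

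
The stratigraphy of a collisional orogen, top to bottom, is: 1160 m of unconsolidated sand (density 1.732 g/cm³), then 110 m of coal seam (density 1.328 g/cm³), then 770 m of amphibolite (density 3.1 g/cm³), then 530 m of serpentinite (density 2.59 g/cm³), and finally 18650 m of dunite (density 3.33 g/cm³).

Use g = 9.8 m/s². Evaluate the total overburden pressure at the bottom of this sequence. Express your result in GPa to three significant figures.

unconsolidated sand: 1732 kg/m³ × 9.8 m/s² × 1160 m = 1.969×10^7 Pa = 0.01969 GPa
coal seam: 1328 kg/m³ × 9.8 m/s² × 110 m = 1.432×10^6 Pa = 1.432×10^-3 GPa
amphibolite: 3100 kg/m³ × 9.8 m/s² × 770 m = 2.339×10^7 Pa = 0.02339 GPa
serpentinite: 2590 kg/m³ × 9.8 m/s² × 530 m = 1.345×10^7 Pa = 0.01345 GPa
dunite: 3330 kg/m³ × 9.8 m/s² × 18650 m = 6.086×10^8 Pa = 0.6086 GPa
Total = 0.01969 + 1.432×10^-3 + 0.02339 + 0.01345 + 0.6086 = 0.66659 GPa

0.667 GPa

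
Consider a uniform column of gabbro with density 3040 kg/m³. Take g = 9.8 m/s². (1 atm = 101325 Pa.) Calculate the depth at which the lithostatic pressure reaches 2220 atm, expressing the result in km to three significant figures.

h = P/(ρg) = 2220 atm / (3040 kg/m³ × 9.8 m/s²) = 2.249×10^8 Pa / 29792 Pa/m = 7550.4 m
= 7.5504 km

7.55 km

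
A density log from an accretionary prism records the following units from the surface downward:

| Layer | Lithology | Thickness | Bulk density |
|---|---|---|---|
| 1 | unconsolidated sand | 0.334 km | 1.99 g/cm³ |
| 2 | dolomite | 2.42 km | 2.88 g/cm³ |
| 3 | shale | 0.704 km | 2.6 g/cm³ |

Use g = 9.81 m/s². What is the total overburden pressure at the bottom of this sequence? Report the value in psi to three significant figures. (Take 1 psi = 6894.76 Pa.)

unconsolidated sand: 1990 kg/m³ × 9.81 m/s² × 334 m = 6.520×10^6 Pa = 945.7 psi
dolomite: 2880 kg/m³ × 9.81 m/s² × 2420 m = 6.837×10^7 Pa = 9916 psi
shale: 2600 kg/m³ × 9.81 m/s² × 704 m = 1.796×10^7 Pa = 2604 psi
Total = 945.7 + 9916 + 2604 = 13467 psi

13500 psi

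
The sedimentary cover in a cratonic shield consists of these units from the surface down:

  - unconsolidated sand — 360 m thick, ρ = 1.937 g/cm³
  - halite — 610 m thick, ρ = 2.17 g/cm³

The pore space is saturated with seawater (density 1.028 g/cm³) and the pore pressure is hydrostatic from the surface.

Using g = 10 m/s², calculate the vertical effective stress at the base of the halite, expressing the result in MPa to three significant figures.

Overburden (lithostatic) stress σ_v:
unconsolidated sand: 1937 kg/m³ × 10 m/s² × 360 m = 6.973×10^6 Pa = 6.973 MPa
halite: 2170 kg/m³ × 10 m/s² × 610 m = 1.324×10^7 Pa = 13.24 MPa
Total = 6.973 + 13.24 = 20.210 MPa
Pore pressure P_p = 1028 kg/m³ × 10 m/s² × 970 m = 9.972×10^6 Pa = 9.972 MPa
Effective stress σ' = σ_v − P_p = 20.21 − 9.972 = 10.239 MPa

10.2 MPa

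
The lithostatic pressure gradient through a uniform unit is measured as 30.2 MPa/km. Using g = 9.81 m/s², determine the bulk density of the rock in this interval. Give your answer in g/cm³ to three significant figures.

ρ = (dP/dz)/g = 30.2 MPa/km / 9.81 m/s² = 30200 Pa/m / 9.81 m/s² = 3078.5 kg/m³
= 3.078 g/cm³

3.08 g/cm³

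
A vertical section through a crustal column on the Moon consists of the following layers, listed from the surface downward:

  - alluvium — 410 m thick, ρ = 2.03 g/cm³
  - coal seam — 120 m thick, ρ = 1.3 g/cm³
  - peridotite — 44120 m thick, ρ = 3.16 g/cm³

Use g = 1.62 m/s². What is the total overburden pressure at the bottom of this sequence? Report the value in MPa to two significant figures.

alluvium: 2030 kg/m³ × 1.62 m/s² × 410 m = 1.348×10^6 Pa = 1.348 MPa
coal seam: 1300 kg/m³ × 1.62 m/s² × 120 m = 2.527×10^5 Pa = 0.2527 MPa
peridotite: 3160 kg/m³ × 1.62 m/s² × 44120 m = 2.259×10^8 Pa = 225.9 MPa
Total = 1.348 + 0.2527 + 225.9 = 227.46 MPa

230 MPa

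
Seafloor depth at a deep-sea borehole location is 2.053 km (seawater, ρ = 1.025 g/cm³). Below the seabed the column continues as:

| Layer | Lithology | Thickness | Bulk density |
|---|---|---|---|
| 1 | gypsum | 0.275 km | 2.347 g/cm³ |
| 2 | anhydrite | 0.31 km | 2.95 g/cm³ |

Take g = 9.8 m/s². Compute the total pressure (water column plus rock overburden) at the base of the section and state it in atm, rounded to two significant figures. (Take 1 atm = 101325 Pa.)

350 atm

seawater: 1025 kg/m³ × 9.8 m/s² × 2053 m = 2.062×10^7 Pa = 203.5 atm
gypsum: 2347 kg/m³ × 9.8 m/s² × 275 m = 6.325×10^6 Pa = 62.42 atm
anhydrite: 2950 kg/m³ × 9.8 m/s² × 310 m = 8.962×10^6 Pa = 88.45 atm
Total = 203.5 + 62.42 + 88.45 = 354.40 atm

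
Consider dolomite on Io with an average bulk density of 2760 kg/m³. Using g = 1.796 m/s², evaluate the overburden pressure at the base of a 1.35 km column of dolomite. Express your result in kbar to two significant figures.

dolomite: 2760 kg/m³ × 1.796 m/s² × 1350 m = 6.692×10^6 Pa = 0.06692 kbar

0.067 kbar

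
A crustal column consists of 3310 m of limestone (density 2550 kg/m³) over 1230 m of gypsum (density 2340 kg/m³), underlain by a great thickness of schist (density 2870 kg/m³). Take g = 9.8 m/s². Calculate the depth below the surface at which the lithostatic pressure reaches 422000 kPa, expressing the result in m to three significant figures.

15600 m

Pressure at base of upper layers: 2550×9.8×3310 + 2340×9.8×1230 = 1.109×10^8 Pa = 1.109×10^5 kPa
Remaining pressure to be supplied by schist: 4.220×10^8 − 1.109×10^8 = 3.111×10^8 Pa
Additional depth in schist = 3.111×10^8 Pa / (2870 kg/m³ × 9.8 m/s²) = 11060 m
Total depth = 4540 m + 11060 m = 15600 m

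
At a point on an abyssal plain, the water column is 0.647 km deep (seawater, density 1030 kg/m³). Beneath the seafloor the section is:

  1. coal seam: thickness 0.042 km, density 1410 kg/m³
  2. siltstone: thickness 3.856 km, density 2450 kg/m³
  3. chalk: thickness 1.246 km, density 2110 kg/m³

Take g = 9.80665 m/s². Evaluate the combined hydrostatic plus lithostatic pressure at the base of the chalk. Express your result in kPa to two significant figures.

seawater: 1030 kg/m³ × 9.80665 m/s² × 647 m = 6.535×10^6 Pa = 6535 kPa
coal seam: 1410 kg/m³ × 9.80665 m/s² × 42 m = 5.807×10^5 Pa = 580.7 kPa
siltstone: 2450 kg/m³ × 9.80665 m/s² × 3856 m = 9.265×10^7 Pa = 92645 kPa
chalk: 2110 kg/m³ × 9.80665 m/s² × 1246 m = 2.578×10^7 Pa = 25782 kPa
Total = 6535 + 580.7 + 92645 + 25782 = 1.2554×10^5 kPa

130000 kPa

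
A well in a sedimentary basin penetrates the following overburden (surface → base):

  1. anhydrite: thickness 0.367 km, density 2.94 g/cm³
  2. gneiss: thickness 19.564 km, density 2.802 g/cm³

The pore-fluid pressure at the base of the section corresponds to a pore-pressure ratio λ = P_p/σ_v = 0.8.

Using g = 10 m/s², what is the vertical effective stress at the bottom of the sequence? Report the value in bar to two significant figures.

Overburden (lithostatic) stress σ_v:
anhydrite: 2940 kg/m³ × 10 m/s² × 367 m = 1.079×10^7 Pa = 10.79 MPa
gneiss: 2802 kg/m³ × 10 m/s² × 19564 m = 5.482×10^8 Pa = 548.2 MPa
Total = 10.79 + 548.2 = 558.97 MPa
Pore pressure P_p = λ·σ_v = 0.8 × 559.0 MPa = 447.2 MPa
Effective stress σ' = σ_v − P_p = 559.0 − 447.2 = 111.79 MPa = 1117.9 bar

1100 bar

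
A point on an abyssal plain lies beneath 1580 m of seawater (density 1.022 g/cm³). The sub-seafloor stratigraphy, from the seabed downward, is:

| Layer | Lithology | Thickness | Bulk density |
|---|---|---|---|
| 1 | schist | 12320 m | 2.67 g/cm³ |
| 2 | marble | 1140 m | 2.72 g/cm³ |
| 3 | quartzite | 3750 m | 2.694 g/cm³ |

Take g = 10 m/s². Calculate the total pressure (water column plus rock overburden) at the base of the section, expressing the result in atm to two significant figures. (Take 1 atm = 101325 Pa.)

seawater: 1022 kg/m³ × 10 m/s² × 1580 m = 1.615×10^7 Pa = 159.4 atm
schist: 2670 kg/m³ × 10 m/s² × 12320 m = 3.289×10^8 Pa = 3246 atm
marble: 2720 kg/m³ × 10 m/s² × 1140 m = 3.101×10^7 Pa = 306.0 atm
quartzite: 2694 kg/m³ × 10 m/s² × 3750 m = 1.010×10^8 Pa = 997.0 atm
Total = 159.4 + 3246 + 306.0 + 997.0 = 4708.9 atm

4700 atm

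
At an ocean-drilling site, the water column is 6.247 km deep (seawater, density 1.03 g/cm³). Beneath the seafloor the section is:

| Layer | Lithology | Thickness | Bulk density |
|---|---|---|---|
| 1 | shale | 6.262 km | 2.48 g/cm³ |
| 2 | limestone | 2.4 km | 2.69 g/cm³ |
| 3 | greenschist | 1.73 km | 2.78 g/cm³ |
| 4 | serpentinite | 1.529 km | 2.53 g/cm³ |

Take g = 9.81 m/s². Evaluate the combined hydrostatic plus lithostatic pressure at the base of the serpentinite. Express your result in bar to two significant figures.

3600 bar

seawater: 1030 kg/m³ × 9.81 m/s² × 6247 m = 6.312×10^7 Pa = 631.2 bar
shale: 2480 kg/m³ × 9.81 m/s² × 6262 m = 1.523×10^8 Pa = 1523 bar
limestone: 2690 kg/m³ × 9.81 m/s² × 2400 m = 6.333×10^7 Pa = 633.3 bar
greenschist: 2780 kg/m³ × 9.81 m/s² × 1730 m = 4.718×10^7 Pa = 471.8 bar
serpentinite: 2530 kg/m³ × 9.81 m/s² × 1529 m = 3.795×10^7 Pa = 379.5 bar
Total = 631.2 + 1523 + 633.3 + 471.8 + 379.5 = 3639.3 bar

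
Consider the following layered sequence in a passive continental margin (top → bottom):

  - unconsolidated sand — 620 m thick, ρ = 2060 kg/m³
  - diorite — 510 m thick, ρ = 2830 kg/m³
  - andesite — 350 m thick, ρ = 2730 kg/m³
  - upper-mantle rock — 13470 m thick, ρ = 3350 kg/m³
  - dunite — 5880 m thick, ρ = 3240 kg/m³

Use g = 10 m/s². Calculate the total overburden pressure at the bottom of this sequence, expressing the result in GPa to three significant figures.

unconsolidated sand: 2060 kg/m³ × 10 m/s² × 620 m = 1.277×10^7 Pa = 0.01277 GPa
diorite: 2830 kg/m³ × 10 m/s² × 510 m = 1.443×10^7 Pa = 0.01443 GPa
andesite: 2730 kg/m³ × 10 m/s² × 350 m = 9.555×10^6 Pa = 9.555×10^-3 GPa
upper-mantle rock: 3350 kg/m³ × 10 m/s² × 13470 m = 4.512×10^8 Pa = 0.4512 GPa
dunite: 3240 kg/m³ × 10 m/s² × 5880 m = 1.905×10^8 Pa = 0.1905 GPa
Total = 0.01277 + 0.01443 + 9.555×10^-3 + 0.4512 + 0.1905 = 0.67852 GPa

0.679 GPa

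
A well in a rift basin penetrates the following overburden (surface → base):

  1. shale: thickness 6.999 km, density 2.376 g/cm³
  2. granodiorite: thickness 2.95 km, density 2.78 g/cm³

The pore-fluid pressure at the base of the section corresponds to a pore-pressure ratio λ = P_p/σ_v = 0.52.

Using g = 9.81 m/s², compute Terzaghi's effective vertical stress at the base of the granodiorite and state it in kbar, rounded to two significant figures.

Overburden (lithostatic) stress σ_v:
shale: 2376 kg/m³ × 9.81 m/s² × 6999 m = 1.631×10^8 Pa = 163.1 MPa
granodiorite: 2780 kg/m³ × 9.81 m/s² × 2950 m = 8.045×10^7 Pa = 80.45 MPa
Total = 163.1 + 80.45 = 243.59 MPa
Pore pressure P_p = λ·σ_v = 0.52 × 243.6 MPa = 126.7 MPa
Effective stress σ' = σ_v − P_p = 243.6 − 126.7 = 116.92 MPa = 1.1692 kbar

1.2 kbar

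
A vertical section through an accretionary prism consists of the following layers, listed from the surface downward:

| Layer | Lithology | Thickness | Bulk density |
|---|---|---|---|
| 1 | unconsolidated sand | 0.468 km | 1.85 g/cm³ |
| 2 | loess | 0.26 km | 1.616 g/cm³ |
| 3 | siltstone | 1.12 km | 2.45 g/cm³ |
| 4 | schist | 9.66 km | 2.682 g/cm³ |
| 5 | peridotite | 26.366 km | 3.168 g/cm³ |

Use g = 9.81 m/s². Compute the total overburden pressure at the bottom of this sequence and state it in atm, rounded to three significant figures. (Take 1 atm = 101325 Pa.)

11000 atm

unconsolidated sand: 1850 kg/m³ × 9.81 m/s² × 468 m = 8.493×10^6 Pa = 83.82 atm
loess: 1616 kg/m³ × 9.81 m/s² × 260 m = 4.122×10^6 Pa = 40.68 atm
siltstone: 2450 kg/m³ × 9.81 m/s² × 1120 m = 2.692×10^7 Pa = 265.7 atm
schist: 2682 kg/m³ × 9.81 m/s² × 9660 m = 2.542×10^8 Pa = 2508 atm
peridotite: 3168 kg/m³ × 9.81 m/s² × 26366 m = 8.194×10^8 Pa = 8087 atm
Total = 83.82 + 40.68 + 265.7 + 2508 + 8087 = 10985 atm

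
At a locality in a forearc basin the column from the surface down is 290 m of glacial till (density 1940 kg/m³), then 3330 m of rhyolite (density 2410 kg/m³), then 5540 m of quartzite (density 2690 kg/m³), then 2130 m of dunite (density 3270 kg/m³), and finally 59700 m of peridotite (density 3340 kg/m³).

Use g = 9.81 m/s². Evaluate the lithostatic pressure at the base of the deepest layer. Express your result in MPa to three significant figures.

glacial till: 1940 kg/m³ × 9.81 m/s² × 290 m = 5.519×10^6 Pa = 5.519 MPa
rhyolite: 2410 kg/m³ × 9.81 m/s² × 3330 m = 7.873×10^7 Pa = 78.73 MPa
quartzite: 2690 kg/m³ × 9.81 m/s² × 5540 m = 1.462×10^8 Pa = 146.2 MPa
dunite: 3270 kg/m³ × 9.81 m/s² × 2130 m = 6.833×10^7 Pa = 68.33 MPa
peridotite: 3340 kg/m³ × 9.81 m/s² × 59700 m = 1.956×10^9 Pa = 1956 MPa
Total = 5.519 + 78.73 + 146.2 + 68.33 + 1956 = 2254.9 MPa

2250 MPa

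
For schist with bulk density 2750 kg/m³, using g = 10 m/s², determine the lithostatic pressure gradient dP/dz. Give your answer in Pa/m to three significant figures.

27500 Pa/m

dP/dz = ρg = 2750 kg/m³ × 10 m/s² = 27500 Pa/m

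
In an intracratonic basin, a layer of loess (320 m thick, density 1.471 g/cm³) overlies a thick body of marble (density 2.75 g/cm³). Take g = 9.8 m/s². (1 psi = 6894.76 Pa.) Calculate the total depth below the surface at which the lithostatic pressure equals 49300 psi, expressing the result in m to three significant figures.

12800 m

Pressure at base of upper layers: 1471×9.8×320 = 4.613×10^6 Pa = 669.1 psi
Remaining pressure to be supplied by marble: 3.399×10^8 − 4.613×10^6 = 3.353×10^8 Pa
Additional depth in marble = 3.353×10^8 Pa / (2750 kg/m³ × 9.8 m/s²) = 12442 m
Total depth = 320 m + 12442 m = 12762 m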